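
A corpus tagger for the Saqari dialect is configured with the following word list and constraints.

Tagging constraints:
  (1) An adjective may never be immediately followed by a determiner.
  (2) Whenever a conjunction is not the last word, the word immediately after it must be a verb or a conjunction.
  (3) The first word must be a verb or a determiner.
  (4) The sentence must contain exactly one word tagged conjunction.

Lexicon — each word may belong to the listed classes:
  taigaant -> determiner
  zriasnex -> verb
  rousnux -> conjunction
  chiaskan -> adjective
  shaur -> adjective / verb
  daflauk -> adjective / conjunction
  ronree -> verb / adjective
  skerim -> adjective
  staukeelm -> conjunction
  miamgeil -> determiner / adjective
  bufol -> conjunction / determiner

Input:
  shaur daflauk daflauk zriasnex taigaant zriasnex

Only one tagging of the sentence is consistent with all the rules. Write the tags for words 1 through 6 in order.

Candidates per position — 1:shaur {adjective,verb}; 2:daflauk {adjective,conjunction}; 3:daflauk {adjective,conjunction}; 4:zriasnex {verb}; 5:taigaant {determiner}; 6:zriasnex {verb}.
Word 1 cannot be adjective — rule 3 would then fail for every completion. It is verb.
The remaining ambiguous positions (2, 3) are resolved jointly — only one combination satisfies every rule.
So the tagging must be: verb adjective conjunction verb determiner verb.
Rule-by-rule: rule 1 satisfied; rule 2 satisfied; rule 3 satisfied; rule 4 satisfied.

verb adjective conjunction verb determiner verb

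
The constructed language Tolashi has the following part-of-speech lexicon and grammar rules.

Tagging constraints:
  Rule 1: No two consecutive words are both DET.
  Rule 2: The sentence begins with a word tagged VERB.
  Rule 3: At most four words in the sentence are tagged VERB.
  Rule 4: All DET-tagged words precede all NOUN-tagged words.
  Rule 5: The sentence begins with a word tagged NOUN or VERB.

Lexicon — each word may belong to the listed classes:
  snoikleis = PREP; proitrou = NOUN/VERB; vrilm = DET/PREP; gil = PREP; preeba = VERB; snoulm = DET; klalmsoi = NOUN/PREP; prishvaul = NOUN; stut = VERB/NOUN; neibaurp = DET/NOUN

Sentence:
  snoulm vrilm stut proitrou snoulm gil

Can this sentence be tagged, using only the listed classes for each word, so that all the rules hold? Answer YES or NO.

Candidates per position — 1:snoulm {DET}; 2:vrilm {DET,PREP}; 3:stut {VERB,NOUN}; 4:proitrou {NOUN,VERB}; 5:snoulm {DET}; 6:gil {PREP}.
Rule 2 cannot be satisfied by any choice of tags from the lexicon.
So there is no consistent tagging.

NO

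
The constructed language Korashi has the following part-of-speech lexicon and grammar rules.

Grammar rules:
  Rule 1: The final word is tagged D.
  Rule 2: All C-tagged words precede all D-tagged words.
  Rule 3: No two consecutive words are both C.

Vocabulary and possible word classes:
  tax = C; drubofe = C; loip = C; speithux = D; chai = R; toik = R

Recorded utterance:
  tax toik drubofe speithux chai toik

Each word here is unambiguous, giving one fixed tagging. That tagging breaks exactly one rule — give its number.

1

Fixed tagging: C R C D R R.
Rule check: R1 violated, R2 holds, R3 holds.
Only rule 1 fails.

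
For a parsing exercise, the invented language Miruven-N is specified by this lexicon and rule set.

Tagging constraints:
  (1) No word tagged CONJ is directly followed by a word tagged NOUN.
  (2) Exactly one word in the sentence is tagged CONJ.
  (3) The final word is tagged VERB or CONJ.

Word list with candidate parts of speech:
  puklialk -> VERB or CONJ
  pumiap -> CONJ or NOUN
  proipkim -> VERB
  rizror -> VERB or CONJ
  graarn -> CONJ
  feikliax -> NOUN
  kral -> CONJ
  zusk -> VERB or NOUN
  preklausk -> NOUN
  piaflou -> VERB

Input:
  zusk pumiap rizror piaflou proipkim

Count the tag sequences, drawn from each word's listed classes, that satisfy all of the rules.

4

Candidates per position — 1:zusk {VERB,NOUN}; 2:pumiap {CONJ,NOUN}; 3:rizror {VERB,CONJ}; 4:piaflou {VERB}; 5:proipkim {VERB}.
There are 8 candidate sequences in total.
The sequences that satisfy every rule: VERB CONJ VERB VERB VERB; VERB NOUN CONJ VERB VERB; NOUN CONJ VERB VERB VERB; NOUN NOUN CONJ VERB VERB.
Count = 4.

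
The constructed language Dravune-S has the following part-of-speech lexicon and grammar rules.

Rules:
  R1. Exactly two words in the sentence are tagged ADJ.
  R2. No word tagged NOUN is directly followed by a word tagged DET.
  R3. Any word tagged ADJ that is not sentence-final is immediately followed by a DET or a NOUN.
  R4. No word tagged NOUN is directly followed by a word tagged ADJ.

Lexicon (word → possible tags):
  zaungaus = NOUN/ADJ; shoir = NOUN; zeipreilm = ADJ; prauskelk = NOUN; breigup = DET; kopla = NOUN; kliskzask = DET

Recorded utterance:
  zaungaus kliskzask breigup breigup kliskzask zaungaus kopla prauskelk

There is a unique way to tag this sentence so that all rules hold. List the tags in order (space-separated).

ADJ DET DET DET DET ADJ NOUN NOUN

Candidates per position — 1:zaungaus {NOUN,ADJ}; 2:kliskzask {DET}; 3:breigup {DET}; 4:breigup {DET}; 5:kliskzask {DET}; 6:zaungaus {NOUN,ADJ}; 7:kopla {NOUN}; 8:prauskelk {NOUN}.
At position 1, choosing NOUN makes rule 1 impossible to satisfy; hence ADJ.
At position 6, choosing NOUN makes rule 1 impossible to satisfy; hence ADJ.
The unique satisfying tagging is: ADJ DET DET DET DET ADJ NOUN NOUN.
Rule-by-rule: rule 1 holds; rule 2 holds; rule 3 holds; rule 4 holds.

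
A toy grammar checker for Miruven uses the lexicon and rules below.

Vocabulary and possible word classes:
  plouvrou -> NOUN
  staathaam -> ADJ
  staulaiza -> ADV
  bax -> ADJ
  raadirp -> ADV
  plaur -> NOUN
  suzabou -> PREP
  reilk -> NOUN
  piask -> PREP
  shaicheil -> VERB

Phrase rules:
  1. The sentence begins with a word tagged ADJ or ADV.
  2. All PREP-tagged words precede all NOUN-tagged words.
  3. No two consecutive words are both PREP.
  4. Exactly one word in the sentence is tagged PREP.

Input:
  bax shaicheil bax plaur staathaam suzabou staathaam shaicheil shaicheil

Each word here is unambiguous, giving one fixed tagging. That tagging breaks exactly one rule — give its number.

Fixed tagging: ADJ VERB ADJ NOUN ADJ PREP ADJ VERB VERB.
Rule check: R1 ✓, R2 ✗, R3 ✓, R4 ✓.
Only rule 2 fails.

2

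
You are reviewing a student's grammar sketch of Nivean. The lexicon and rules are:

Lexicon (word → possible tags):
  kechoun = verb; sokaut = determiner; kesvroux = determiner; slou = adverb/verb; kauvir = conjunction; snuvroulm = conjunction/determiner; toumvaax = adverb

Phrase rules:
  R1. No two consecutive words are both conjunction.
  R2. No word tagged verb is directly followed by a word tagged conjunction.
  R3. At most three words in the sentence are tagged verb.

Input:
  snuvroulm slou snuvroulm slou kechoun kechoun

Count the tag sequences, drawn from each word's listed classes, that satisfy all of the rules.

Candidates per position — 1:snuvroulm {conjunction,determiner}; 2:slou {adverb,verb}; 3:snuvroulm {conjunction,determiner}; 4:slou {adverb,verb}; 5:kechoun {verb}; 6:kechoun {verb}.
There are 16 candidate sequences in total.
Checking each against the rules leaves 10 sequences.
Count = 10.

10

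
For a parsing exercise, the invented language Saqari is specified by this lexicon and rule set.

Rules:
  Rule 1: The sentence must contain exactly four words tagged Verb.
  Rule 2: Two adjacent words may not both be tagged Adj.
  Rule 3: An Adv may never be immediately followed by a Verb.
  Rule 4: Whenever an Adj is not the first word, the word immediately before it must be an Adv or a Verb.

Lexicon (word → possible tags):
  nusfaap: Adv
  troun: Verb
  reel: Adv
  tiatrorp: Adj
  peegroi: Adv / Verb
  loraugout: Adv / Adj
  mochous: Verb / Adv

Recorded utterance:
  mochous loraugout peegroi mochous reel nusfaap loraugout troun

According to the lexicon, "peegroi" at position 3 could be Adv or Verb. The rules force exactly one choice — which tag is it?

Candidates per position — 1:mochous {Verb,Adv}; 2:loraugout {Adv,Adj}; 3:peegroi {Adv,Verb}; 4:mochous {Verb,Adv}; 5:reel {Adv}; 6:nusfaap {Adv}; 7:loraugout {Adv,Adj}; 8:troun {Verb}.
Word 1 cannot be Adv — rule 1 would then fail for every completion. It is Verb.
Word 3 cannot be Adv — rule 1 would then fail for every completion. It is Verb.
Word 4 cannot be Adv — rule 1 would then fail for every completion. It is Verb.
Word 7 cannot be Adv — rule 3 would then fail for every completion. It is Adj.
Word 2 cannot be Adv — rule 3 would then fail for every completion. It is Adj.
The unique satisfying tagging is: Verb Adj Verb Verb Adv Adv Adj Verb.
Check: rule 1 ✓; rule 2 ✓; rule 3 ✓; rule 4 ✓.

Verb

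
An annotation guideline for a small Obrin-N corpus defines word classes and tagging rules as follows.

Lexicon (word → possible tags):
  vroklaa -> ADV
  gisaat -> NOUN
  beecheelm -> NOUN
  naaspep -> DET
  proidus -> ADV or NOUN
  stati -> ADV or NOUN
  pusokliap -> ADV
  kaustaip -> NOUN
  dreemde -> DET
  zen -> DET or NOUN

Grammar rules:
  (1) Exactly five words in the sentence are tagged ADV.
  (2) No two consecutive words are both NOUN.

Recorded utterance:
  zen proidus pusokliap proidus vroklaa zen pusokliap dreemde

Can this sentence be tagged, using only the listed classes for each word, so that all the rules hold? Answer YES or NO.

YES

Candidates per position — 1:zen {DET,NOUN}; 2:proidus {ADV,NOUN}; 3:pusokliap {ADV}; 4:proidus {ADV,NOUN}; 5:vroklaa {ADV}; 6:zen {DET,NOUN}; 7:pusokliap {ADV}; 8:dreemde {DET}.
One satisfying assignment: DET ADV ADV ADV ADV NOUN ADV DET.
Rule-by-rule: rule 1 holds; rule 2 holds.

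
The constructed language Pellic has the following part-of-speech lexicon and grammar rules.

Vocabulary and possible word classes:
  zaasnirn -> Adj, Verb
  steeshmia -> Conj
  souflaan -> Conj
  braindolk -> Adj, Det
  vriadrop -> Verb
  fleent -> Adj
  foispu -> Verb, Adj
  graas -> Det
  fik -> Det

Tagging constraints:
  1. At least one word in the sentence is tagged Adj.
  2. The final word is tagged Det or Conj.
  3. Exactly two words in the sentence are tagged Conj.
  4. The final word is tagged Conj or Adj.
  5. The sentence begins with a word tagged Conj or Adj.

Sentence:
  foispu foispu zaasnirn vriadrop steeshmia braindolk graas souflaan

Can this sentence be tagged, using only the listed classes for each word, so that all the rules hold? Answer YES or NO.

YES

Candidates per position — 1:foispu {Verb,Adj}; 2:foispu {Verb,Adj}; 3:zaasnirn {Adj,Verb}; 4:vriadrop {Verb}; 5:steeshmia {Conj}; 6:braindolk {Adj,Det}; 7:graas {Det}; 8:souflaan {Conj}.
One satisfying assignment: Adj Verb Verb Verb Conj Det Det Conj.
Check: rule 1 ✓; rule 2 ✓; rule 3 ✓; rule 4 ✓; rule 5 ✓.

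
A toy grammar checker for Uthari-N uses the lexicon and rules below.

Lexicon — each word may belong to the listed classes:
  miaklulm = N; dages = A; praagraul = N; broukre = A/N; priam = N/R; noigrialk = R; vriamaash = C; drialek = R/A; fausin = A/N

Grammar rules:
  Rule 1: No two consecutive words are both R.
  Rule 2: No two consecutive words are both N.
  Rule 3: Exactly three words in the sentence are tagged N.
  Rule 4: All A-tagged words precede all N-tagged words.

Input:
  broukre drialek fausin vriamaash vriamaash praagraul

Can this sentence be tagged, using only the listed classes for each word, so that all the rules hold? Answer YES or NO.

Candidates per position — 1:broukre {A,N}; 2:drialek {R,A}; 3:fausin {A,N}; 4:vriamaash {C}; 5:vriamaash {C}; 6:praagraul {N}.
One satisfying assignment: N R N C C N.
Verifying each rule — rule 1 satisfied; rule 2 satisfied; rule 3 satisfied; rule 4 satisfied.

YES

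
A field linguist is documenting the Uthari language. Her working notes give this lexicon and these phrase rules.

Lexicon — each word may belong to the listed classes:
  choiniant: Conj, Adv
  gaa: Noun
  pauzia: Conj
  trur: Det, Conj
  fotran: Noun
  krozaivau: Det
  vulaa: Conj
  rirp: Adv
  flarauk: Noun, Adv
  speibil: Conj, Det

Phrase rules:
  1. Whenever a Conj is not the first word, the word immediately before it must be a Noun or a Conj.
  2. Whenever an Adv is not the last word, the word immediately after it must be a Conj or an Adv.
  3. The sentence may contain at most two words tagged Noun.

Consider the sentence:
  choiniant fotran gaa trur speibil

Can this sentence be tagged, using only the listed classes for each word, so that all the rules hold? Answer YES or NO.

YES

Candidates per position — 1:choiniant {Conj,Adv}; 2:fotran {Noun}; 3:gaa {Noun}; 4:trur {Det,Conj}; 5:speibil {Conj,Det}.
One satisfying assignment: Conj Noun Noun Conj Conj.
Verifying each rule — rule 1 ✓; rule 2 ✓; rule 3 ✓.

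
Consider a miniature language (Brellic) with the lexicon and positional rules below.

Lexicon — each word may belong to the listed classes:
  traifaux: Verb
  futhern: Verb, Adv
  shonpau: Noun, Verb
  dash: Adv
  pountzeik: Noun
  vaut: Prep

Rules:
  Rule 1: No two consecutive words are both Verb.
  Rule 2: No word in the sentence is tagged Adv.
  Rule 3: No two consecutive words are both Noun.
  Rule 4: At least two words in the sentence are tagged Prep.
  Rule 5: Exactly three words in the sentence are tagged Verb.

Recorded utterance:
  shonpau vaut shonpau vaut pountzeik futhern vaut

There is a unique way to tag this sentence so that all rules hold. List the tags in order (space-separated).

Verb Prep Verb Prep Noun Verb Prep

Candidates per position — 1:shonpau {Noun,Verb}; 2:vaut {Prep}; 3:shonpau {Noun,Verb}; 4:vaut {Prep}; 5:pountzeik {Noun}; 6:futhern {Verb,Adv}; 7:vaut {Prep}.
At position 1, choosing Noun makes rule 5 impossible to satisfy; hence Verb.
At position 3, choosing Noun makes rule 5 impossible to satisfy; hence Verb.
At position 6, choosing Adv makes rule 2 impossible to satisfy; hence Verb.
So the tagging must be: Verb Prep Verb Prep Noun Verb Prep.
Rule-by-rule: rule 1 ✓; rule 2 ✓; rule 3 ✓; rule 4 ✓; rule 5 ✓.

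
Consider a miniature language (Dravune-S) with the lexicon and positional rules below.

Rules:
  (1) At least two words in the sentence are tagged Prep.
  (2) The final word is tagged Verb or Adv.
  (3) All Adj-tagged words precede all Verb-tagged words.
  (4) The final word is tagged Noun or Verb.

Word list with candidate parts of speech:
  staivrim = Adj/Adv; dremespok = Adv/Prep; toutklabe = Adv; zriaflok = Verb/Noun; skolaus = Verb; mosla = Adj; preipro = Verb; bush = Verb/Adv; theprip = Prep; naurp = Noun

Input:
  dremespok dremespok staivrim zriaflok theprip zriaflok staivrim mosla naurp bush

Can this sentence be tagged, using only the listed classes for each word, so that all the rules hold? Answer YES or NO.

Candidates per position — 1:dremespok {Adv,Prep}; 2:dremespok {Adv,Prep}; 3:staivrim {Adj,Adv}; 4:zriaflok {Verb,Noun}; 5:theprip {Prep}; 6:zriaflok {Verb,Noun}; 7:staivrim {Adj,Adv}; 8:mosla {Adj}; 9:naurp {Noun}; 10:bush {Verb,Adv}.
One satisfying assignment: Prep Prep Adv Noun Prep Noun Adv Adj Noun Verb.
Check: rule 1 ok; rule 2 ok; rule 3 ok; rule 4 ok.

YES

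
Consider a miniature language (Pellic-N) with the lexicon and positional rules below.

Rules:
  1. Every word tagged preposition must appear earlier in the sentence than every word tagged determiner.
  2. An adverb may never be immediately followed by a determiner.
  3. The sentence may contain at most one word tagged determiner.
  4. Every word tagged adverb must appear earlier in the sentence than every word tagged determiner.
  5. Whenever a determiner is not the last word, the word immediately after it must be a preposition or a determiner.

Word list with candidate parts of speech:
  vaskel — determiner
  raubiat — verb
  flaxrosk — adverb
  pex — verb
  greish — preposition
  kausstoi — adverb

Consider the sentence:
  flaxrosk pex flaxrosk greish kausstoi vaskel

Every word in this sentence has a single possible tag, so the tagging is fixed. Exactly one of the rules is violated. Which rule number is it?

Fixed tagging: adverb verb adverb preposition adverb determiner.
Applying the rules: R1 pass, R2 fail, R3 pass, R4 pass, R5 pass.
Only rule 2 fails.

2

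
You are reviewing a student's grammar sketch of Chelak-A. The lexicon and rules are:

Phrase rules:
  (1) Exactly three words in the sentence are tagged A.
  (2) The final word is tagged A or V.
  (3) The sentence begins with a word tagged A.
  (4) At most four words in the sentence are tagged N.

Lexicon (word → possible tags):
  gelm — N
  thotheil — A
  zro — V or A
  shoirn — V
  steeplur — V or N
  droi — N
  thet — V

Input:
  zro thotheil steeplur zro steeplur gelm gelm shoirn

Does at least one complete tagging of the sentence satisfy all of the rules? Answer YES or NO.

YES

Candidates per position — 1:zro {V,A}; 2:thotheil {A}; 3:steeplur {V,N}; 4:zro {V,A}; 5:steeplur {V,N}; 6:gelm {N}; 7:gelm {N}; 8:shoirn {V}.
One satisfying assignment: A A V A V N N V.
Rule-by-rule: rule 1 satisfied; rule 2 satisfied; rule 3 satisfied; rule 4 satisfied.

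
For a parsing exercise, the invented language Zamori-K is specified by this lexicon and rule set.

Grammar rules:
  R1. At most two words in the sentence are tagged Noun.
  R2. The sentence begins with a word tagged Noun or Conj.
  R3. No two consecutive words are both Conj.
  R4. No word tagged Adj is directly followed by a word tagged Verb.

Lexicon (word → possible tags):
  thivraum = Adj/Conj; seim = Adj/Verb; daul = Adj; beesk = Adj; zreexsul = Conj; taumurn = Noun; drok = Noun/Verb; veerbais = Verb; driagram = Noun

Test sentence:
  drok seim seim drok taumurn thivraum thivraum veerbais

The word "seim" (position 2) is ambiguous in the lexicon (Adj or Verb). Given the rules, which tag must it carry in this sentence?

Candidates per position — 1:drok {Noun,Verb}; 2:seim {Adj,Verb}; 3:seim {Adj,Verb}; 4:drok {Noun,Verb}; 5:taumurn {Noun}; 6:thivraum {Adj,Conj}; 7:thivraum {Adj,Conj}; 8:veerbais {Verb}.
Word 1 cannot be Verb — rule 2 would then fail for every completion. It is Noun.
Word 4 cannot be Noun — rule 1 would then fail for every completion. It is Verb.
Word 7 cannot be Adj — rule 4 would then fail for every completion. It is Conj.
Word 2 cannot be Adj — rule 4 would then fail for every completion. It is Verb.
Word 3 cannot be Adj — rule 4 would then fail for every completion. It is Verb.
Word 6 cannot be Conj — rule 3 would then fail for every completion. It is Adj.
So the tagging must be: Noun Verb Verb Verb Noun Adj Conj Verb.
Check: rule 1 ok; rule 2 ok; rule 3 ok; rule 4 ok.

Verb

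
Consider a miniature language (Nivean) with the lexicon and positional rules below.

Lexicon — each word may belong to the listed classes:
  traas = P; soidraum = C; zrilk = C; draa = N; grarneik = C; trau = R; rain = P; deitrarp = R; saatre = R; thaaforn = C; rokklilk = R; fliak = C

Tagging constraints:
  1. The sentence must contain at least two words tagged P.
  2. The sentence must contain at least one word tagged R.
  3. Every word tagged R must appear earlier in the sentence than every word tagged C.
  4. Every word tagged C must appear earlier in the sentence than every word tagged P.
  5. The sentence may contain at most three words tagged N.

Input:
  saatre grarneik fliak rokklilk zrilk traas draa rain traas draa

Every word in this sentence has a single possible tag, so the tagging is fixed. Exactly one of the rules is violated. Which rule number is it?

3

Fixed tagging: R C C R C P N P P N.
Checking each rule: R1 holds, R2 holds, R3 violated, R4 holds, R5 holds.
Only rule 3 fails.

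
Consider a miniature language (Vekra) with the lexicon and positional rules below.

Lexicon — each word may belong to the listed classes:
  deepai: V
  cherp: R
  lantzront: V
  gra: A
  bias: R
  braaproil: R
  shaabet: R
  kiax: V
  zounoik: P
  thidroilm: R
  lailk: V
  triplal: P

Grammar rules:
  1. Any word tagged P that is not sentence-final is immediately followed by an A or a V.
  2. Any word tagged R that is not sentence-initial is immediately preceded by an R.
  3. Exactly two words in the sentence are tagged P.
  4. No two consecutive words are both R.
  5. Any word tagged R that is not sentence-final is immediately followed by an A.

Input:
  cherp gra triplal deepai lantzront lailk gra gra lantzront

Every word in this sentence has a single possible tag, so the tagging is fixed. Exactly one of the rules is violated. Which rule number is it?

3

Fixed tagging: R A P V V V A A V.
Rule check: R1 pass, R2 pass, R3 fail, R4 pass, R5 pass.
Only rule 3 fails.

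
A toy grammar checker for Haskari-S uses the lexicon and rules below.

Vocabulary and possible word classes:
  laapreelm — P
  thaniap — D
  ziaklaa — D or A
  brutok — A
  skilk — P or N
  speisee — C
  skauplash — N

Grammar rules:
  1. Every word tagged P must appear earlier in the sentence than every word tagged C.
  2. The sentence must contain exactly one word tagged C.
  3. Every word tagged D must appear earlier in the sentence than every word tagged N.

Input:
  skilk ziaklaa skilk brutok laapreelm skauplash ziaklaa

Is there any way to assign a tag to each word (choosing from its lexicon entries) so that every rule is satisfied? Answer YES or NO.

Candidates per position — 1:skilk {P,N}; 2:ziaklaa {D,A}; 3:skilk {P,N}; 4:brutok {A}; 5:laapreelm {P}; 6:skauplash {N}; 7:ziaklaa {D,A}.
Rule 2 cannot be satisfied by any choice of tags from the lexicon.
So there is no consistent tagging.

NO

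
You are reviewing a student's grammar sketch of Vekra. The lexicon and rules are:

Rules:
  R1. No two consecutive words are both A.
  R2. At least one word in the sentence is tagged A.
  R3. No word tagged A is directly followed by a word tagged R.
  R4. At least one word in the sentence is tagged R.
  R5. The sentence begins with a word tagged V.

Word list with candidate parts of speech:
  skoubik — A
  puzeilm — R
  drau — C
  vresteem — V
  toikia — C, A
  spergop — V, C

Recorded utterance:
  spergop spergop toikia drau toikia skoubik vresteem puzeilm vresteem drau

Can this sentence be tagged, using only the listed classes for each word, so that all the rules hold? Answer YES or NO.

YES

Candidates per position — 1:spergop {V,C}; 2:spergop {V,C}; 3:toikia {C,A}; 4:drau {C}; 5:toikia {C,A}; 6:skoubik {A}; 7:vresteem {V}; 8:puzeilm {R}; 9:vresteem {V}; 10:drau {C}.
One satisfying assignment: V V A C C A V R V C.
Verifying each rule — rule 1 holds; rule 2 holds; rule 3 holds; rule 4 holds; rule 5 holds.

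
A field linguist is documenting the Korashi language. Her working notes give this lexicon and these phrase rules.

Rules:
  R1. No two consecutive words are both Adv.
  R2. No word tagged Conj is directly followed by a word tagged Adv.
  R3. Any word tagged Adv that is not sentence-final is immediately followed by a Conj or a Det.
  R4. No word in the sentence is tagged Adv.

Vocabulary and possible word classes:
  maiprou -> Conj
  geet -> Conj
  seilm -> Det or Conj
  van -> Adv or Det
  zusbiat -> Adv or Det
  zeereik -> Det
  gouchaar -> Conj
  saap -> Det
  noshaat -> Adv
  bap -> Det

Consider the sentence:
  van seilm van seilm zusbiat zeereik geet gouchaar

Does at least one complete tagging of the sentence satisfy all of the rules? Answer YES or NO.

YES

Candidates per position — 1:van {Adv,Det}; 2:seilm {Det,Conj}; 3:van {Adv,Det}; 4:seilm {Det,Conj}; 5:zusbiat {Adv,Det}; 6:zeereik {Det}; 7:geet {Conj}; 8:gouchaar {Conj}.
One satisfying assignment: Det Det Det Conj Det Det Conj Conj.
Check: rule 1 satisfied; rule 2 satisfied; rule 3 satisfied; rule 4 satisfied.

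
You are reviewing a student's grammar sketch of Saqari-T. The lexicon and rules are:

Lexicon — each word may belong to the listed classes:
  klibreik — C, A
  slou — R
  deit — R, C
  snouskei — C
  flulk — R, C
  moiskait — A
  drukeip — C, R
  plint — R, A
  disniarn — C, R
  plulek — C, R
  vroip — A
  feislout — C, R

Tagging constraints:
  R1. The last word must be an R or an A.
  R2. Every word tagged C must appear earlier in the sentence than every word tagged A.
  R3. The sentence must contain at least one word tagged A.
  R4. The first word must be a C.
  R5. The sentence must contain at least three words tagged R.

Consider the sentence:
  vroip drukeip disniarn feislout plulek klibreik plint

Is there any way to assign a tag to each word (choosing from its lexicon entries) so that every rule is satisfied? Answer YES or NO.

Candidates per position — 1:vroip {A}; 2:drukeip {C,R}; 3:disniarn {C,R}; 4:feislout {C,R}; 5:plulek {C,R}; 6:klibreik {C,A}; 7:plint {R,A}.
Rule 4 cannot be satisfied by any choice of tags from the lexicon.
So there is no consistent tagging.

NO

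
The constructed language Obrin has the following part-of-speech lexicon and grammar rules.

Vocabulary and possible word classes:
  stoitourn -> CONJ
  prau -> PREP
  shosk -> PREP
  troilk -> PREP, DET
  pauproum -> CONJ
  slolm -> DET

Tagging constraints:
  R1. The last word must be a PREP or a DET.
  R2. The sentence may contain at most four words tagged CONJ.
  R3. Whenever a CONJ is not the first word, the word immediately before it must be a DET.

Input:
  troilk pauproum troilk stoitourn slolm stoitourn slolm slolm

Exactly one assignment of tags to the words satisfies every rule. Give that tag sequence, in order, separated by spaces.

DET CONJ DET CONJ DET CONJ DET DET

Candidates per position — 1:troilk {PREP,DET}; 2:pauproum {CONJ}; 3:troilk {PREP,DET}; 4:stoitourn {CONJ}; 5:slolm {DET}; 6:stoitourn {CONJ}; 7:slolm {DET}; 8:slolm {DET}.
Position 1: PREP is ruled out by rule 3; that leaves DET.
Position 3: PREP is ruled out by rule 3; that leaves DET.
So the tagging must be: DET CONJ DET CONJ DET CONJ DET DET.
Checking: rule 1 holds; rule 2 holds; rule 3 holds.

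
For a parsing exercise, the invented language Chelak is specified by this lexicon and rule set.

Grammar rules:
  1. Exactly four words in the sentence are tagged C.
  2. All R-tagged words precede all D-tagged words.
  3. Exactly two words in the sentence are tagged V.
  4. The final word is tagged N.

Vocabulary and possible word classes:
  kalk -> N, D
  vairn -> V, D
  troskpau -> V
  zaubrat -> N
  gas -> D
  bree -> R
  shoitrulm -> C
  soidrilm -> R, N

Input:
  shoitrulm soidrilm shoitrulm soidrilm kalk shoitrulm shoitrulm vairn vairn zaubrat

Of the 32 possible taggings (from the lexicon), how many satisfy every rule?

Candidates per position — 1:shoitrulm {C}; 2:soidrilm {R,N}; 3:shoitrulm {C}; 4:soidrilm {R,N}; 5:kalk {N,D}; 6:shoitrulm {C}; 7:shoitrulm {C}; 8:vairn {V,D}; 9:vairn {V,D}; 10:zaubrat {N}.
There are 32 candidate sequences in total.
Checking each against the rules leaves 8 sequences.
Count = 8.

8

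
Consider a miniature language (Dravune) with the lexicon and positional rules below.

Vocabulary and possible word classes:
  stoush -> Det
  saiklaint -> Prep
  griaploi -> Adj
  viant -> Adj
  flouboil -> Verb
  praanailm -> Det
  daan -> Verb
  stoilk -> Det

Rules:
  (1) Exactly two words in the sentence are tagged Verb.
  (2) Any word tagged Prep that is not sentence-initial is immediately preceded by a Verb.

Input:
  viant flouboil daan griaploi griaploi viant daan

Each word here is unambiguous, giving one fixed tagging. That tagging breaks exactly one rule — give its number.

1

Fixed tagging: Adj Verb Verb Adj Adj Adj Verb.
Applying the rules: R1 fails, R2 ok.
Only rule 1 fails.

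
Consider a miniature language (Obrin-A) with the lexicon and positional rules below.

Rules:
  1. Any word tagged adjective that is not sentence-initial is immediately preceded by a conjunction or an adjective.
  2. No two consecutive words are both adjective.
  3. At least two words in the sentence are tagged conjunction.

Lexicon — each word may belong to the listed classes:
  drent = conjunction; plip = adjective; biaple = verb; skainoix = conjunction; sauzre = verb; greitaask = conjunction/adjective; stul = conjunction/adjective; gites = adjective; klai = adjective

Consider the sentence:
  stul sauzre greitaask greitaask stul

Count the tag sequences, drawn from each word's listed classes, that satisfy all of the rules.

Candidates per position — 1:stul {conjunction,adjective}; 2:sauzre {verb}; 3:greitaask {conjunction,adjective}; 4:greitaask {conjunction,adjective}; 5:stul {conjunction,adjective}.
There are 16 candidate sequences in total.
Checking each against the rules leaves 6 sequences.
Count = 6.

6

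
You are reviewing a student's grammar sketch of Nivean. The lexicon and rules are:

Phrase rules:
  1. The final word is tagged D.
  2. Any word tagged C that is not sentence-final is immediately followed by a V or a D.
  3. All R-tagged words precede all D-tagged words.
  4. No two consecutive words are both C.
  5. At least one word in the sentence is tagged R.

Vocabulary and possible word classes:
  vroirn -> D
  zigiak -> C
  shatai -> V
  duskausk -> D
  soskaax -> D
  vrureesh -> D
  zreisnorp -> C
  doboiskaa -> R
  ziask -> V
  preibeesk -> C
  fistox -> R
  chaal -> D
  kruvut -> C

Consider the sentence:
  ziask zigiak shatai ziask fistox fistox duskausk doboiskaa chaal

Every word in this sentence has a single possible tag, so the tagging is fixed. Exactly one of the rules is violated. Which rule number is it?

3

Fixed tagging: V C V V R R D R D.
Checking each rule: R1 ok, R2 ok, R3 fails, R4 ok, R5 ok.
Only rule 3 fails.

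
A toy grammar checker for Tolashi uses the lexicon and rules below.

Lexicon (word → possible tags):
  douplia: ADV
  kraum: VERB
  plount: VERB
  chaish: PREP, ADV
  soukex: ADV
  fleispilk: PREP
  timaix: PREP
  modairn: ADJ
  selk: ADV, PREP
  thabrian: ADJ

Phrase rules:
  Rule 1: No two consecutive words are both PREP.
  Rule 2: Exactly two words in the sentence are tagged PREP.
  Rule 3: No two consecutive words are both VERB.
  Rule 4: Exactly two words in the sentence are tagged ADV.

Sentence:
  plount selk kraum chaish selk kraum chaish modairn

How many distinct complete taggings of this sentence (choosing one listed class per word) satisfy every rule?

Candidates per position — 1:plount {VERB}; 2:selk {ADV,PREP}; 3:kraum {VERB}; 4:chaish {PREP,ADV}; 5:selk {ADV,PREP}; 6:kraum {VERB}; 7:chaish {PREP,ADV}; 8:modairn {ADJ}.
There are 16 candidate sequences in total.
The sequences that satisfy every rule: VERB ADV VERB PREP ADV VERB PREP ADJ; VERB ADV VERB ADV PREP VERB PREP ADJ; VERB PREP VERB PREP ADV VERB ADV ADJ; VERB PREP VERB ADV ADV VERB PREP ADJ; VERB PREP VERB ADV PREP VERB ADV ADJ.
Count = 5.

5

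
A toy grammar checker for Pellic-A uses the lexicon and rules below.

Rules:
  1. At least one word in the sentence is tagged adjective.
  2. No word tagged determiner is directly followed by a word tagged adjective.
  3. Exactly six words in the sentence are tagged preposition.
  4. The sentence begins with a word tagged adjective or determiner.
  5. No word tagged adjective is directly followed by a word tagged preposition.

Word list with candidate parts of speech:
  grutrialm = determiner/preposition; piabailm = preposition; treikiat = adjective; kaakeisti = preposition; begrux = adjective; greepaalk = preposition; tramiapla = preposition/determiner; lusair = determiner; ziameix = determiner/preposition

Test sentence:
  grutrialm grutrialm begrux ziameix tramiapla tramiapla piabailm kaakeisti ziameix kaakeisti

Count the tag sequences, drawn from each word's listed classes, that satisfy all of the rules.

3

Candidates per position — 1:grutrialm {determiner,preposition}; 2:grutrialm {determiner,preposition}; 3:begrux {adjective}; 4:ziameix {determiner,preposition}; 5:tramiapla {preposition,determiner}; 6:tramiapla {preposition,determiner}; 7:piabailm {preposition}; 8:kaakeisti {preposition}; 9:ziameix {determiner,preposition}; 10:kaakeisti {preposition}.
There are 64 candidate sequences in total.
The sequences that satisfy every rule: determiner preposition adjective determiner preposition preposition preposition preposition determiner preposition; determiner preposition adjective determiner preposition determiner preposition preposition preposition preposition; determiner preposition adjective determiner determiner preposition preposition preposition preposition preposition.
Count = 3.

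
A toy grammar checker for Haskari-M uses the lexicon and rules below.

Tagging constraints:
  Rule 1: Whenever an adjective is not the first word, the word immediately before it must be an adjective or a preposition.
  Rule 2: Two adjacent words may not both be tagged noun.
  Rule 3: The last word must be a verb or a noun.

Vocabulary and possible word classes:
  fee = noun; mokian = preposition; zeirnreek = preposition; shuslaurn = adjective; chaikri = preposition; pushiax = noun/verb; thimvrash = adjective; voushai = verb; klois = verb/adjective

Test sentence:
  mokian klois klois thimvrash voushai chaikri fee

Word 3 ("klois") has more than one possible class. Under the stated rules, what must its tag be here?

adjective

Candidates per position — 1:mokian {preposition}; 2:klois {verb,adjective}; 3:klois {verb,adjective}; 4:thimvrash {adjective}; 5:voushai {verb}; 6:chaikri {preposition}; 7:fee {noun}.
Position 2: tagging it verb would leave rule 1 unsatisfiable, so it must be adjective.
Position 3: tagging it verb would leave rule 1 unsatisfiable, so it must be adjective.
The unique satisfying tagging is: preposition adjective adjective adjective verb preposition noun.
Checking: rule 1 ✓; rule 2 ✓; rule 3 ✓.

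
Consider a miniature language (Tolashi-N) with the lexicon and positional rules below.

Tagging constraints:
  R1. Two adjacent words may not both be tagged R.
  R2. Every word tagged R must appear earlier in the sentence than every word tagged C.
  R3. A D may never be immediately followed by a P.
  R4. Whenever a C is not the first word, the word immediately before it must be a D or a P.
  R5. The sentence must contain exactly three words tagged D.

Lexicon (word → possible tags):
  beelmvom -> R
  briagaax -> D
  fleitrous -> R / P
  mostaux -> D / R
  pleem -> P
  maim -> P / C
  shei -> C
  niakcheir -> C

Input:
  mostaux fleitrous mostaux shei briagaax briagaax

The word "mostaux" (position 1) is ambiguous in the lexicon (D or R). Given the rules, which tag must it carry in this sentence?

Candidates per position — 1:mostaux {D,R}; 2:fleitrous {R,P}; 3:mostaux {D,R}; 4:shei {C}; 5:briagaax {D}; 6:briagaax {D}.
Word 3 cannot be R — rule 4 would then fail for every completion. It is D.
Word 1 cannot be D — rule 5 would then fail for every completion. It is R.
Word 2 cannot be R — rule 1 would then fail for every completion. It is P.
The unique satisfying tagging is: R P D C D D.
Verifying each rule — rule 1 holds; rule 2 holds; rule 3 holds; rule 4 holds; rule 5 holds.

R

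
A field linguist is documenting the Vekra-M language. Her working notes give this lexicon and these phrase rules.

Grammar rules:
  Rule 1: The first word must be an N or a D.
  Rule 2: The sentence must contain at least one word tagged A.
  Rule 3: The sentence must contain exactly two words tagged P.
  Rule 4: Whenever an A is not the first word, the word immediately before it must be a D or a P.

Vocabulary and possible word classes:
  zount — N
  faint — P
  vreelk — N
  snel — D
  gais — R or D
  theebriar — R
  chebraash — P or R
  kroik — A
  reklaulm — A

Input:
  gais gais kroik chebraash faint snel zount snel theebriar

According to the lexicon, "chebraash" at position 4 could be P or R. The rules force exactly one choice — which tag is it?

P

Candidates per position — 1:gais {R,D}; 2:gais {R,D}; 3:kroik {A}; 4:chebraash {P,R}; 5:faint {P}; 6:snel {D}; 7:zount {N}; 8:snel {D}; 9:theebriar {R}.
If word 1 were R, no tagging could satisfy rule 1; so word 1 is D.
If word 2 were R, no tagging could satisfy rule 4; so word 2 is D.
If word 4 were R, no tagging could satisfy rule 3; so word 4 is P.
The only consistent sequence is: D D A P P D N D R.
Verifying each rule — rule 1 ✓; rule 2 ✓; rule 3 ✓; rule 4 ✓.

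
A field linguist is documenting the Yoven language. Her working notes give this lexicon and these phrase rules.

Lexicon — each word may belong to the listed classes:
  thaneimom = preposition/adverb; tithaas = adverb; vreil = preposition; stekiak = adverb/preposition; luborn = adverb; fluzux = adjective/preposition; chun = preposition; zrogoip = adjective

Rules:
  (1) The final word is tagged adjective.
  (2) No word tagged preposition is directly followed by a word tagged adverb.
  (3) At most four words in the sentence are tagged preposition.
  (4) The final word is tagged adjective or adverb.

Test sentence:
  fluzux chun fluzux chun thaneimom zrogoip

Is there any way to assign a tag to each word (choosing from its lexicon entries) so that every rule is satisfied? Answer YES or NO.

YES

Candidates per position — 1:fluzux {adjective,preposition}; 2:chun {preposition}; 3:fluzux {adjective,preposition}; 4:chun {preposition}; 5:thaneimom {preposition,adverb}; 6:zrogoip {adjective}.
One satisfying assignment: preposition preposition adjective preposition preposition adjective.
Verifying each rule — rule 1 satisfied; rule 2 satisfied; rule 3 satisfied; rule 4 satisfied.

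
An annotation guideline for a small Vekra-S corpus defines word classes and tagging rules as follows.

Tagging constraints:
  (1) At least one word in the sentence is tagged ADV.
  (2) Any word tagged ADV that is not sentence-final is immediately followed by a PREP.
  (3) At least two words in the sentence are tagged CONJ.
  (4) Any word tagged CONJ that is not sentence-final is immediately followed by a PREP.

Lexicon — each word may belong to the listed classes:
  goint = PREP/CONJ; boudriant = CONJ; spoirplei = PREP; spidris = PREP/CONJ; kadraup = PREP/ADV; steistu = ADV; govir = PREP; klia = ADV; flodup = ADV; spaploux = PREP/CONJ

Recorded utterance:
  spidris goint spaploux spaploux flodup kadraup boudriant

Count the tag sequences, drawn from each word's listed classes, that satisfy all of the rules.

Candidates per position — 1:spidris {PREP,CONJ}; 2:goint {PREP,CONJ}; 3:spaploux {PREP,CONJ}; 4:spaploux {PREP,CONJ}; 5:flodup {ADV}; 6:kadraup {PREP,ADV}; 7:boudriant {CONJ}.
There are 32 candidate sequences in total.
The sequences that satisfy every rule: PREP PREP CONJ PREP ADV PREP CONJ; PREP CONJ PREP PREP ADV PREP CONJ; CONJ PREP PREP PREP ADV PREP CONJ; CONJ PREP CONJ PREP ADV PREP CONJ.
Count = 4.

4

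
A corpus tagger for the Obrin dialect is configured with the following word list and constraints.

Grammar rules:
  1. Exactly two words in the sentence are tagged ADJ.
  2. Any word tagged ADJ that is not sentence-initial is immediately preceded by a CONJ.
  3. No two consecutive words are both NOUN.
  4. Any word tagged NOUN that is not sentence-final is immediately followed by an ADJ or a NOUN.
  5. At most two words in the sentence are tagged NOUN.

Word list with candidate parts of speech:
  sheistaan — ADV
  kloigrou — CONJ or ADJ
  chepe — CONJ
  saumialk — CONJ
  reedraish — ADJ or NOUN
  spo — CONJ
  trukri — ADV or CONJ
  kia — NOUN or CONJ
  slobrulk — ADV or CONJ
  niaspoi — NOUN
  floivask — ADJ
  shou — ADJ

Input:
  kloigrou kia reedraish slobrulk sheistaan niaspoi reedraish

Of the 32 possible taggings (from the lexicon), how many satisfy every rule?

Candidates per position — 1:kloigrou {CONJ,ADJ}; 2:kia {NOUN,CONJ}; 3:reedraish {ADJ,NOUN}; 4:slobrulk {ADV,CONJ}; 5:sheistaan {ADV}; 6:niaspoi {NOUN}; 7:reedraish {ADJ,NOUN}.
There are 32 candidate sequences in total.
Every candidate sequence violates at least one rule; no consistent tagging exists.
Count = 0.

0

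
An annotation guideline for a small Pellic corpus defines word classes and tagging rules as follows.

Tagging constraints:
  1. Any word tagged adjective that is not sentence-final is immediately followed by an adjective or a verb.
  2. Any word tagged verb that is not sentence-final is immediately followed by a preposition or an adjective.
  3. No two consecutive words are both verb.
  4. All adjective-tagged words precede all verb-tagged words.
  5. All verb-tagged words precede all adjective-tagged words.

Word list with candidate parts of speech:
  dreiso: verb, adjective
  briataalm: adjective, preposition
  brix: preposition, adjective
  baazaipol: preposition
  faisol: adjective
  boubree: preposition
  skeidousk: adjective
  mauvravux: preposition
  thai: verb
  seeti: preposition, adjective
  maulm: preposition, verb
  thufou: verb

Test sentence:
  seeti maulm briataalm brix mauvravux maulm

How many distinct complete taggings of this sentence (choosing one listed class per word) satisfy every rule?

Candidates per position — 1:seeti {preposition,adjective}; 2:maulm {preposition,verb}; 3:briataalm {adjective,preposition}; 4:brix {preposition,adjective}; 5:mauvravux {preposition}; 6:maulm {preposition,verb}.
There are 32 candidate sequences in total.
The sequences that satisfy every rule: preposition preposition preposition preposition preposition preposition; preposition preposition preposition preposition preposition verb; preposition verb preposition preposition preposition preposition; preposition verb preposition preposition preposition verb.
Count = 4.

4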